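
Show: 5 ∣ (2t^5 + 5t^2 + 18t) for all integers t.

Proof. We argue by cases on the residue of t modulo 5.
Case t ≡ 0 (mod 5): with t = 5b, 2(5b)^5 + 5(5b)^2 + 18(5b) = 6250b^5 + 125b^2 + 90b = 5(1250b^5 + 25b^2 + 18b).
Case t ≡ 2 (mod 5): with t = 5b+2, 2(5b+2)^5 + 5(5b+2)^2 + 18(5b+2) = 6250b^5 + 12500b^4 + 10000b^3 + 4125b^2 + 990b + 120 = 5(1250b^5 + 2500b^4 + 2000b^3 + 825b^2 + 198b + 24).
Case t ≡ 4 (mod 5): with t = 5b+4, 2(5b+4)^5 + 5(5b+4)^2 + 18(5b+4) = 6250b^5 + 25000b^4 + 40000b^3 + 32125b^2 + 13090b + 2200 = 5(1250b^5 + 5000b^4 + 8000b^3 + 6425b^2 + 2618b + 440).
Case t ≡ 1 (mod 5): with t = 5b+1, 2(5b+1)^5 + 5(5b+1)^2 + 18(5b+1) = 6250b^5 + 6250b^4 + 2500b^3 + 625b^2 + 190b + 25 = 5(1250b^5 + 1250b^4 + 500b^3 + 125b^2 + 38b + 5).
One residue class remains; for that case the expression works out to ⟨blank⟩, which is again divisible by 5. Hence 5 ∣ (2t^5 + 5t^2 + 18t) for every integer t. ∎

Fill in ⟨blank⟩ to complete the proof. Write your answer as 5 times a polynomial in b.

The residues treated are {0, 2, 4, 1}, so the missing case is t ≡ 3 (mod 5); write t = 5b+3.
Then 2(5b+3)^5 + 5(5b+3)^2 + 18(5b+3) = 6250b^5 + 18750b^4 + 22500b^3 + 13625b^2 + 4290b + 585 = 5(1250b^5 + 3750b^4 + 4500b^3 + 2725b^2 + 858b + 117).

5(1250b^5 + 3750b^4 + 4500b^3 + 2725b^2 + 858b + 117)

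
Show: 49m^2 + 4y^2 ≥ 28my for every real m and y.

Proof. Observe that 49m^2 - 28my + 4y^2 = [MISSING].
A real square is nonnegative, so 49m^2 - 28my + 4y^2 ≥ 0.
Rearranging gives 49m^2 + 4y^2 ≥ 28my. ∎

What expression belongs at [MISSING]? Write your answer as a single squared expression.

The leading and trailing coefficients are 7^2 and 2^2, and 28 = 2·7·2, so the trinomial is (7m - 2y)^2.
Hence 49m^2 - 28my + 4y^2 ≥ 0.

(7m - 2y)^2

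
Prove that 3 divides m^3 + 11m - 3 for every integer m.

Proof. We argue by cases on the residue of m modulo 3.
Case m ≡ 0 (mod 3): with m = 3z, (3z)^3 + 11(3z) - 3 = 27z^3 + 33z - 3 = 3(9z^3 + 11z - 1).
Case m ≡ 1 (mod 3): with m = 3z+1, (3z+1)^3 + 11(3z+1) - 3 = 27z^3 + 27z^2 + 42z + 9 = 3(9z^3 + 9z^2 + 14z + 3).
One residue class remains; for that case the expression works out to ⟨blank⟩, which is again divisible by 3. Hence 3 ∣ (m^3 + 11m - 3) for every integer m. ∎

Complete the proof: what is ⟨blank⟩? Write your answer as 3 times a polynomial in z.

Only m ≡ 2 (mod 3) is unaccounted for. Put m = 3z+2:
(3z+2)^3 + 11(3z+2) - 3 expands to 27z^3 + 54z^2 + 69z + 27,
and factoring out 3 leaves 3(9z^3 + 18z^2 + 23z + 9).

3(9z^3 + 18z^2 + 23z + 9)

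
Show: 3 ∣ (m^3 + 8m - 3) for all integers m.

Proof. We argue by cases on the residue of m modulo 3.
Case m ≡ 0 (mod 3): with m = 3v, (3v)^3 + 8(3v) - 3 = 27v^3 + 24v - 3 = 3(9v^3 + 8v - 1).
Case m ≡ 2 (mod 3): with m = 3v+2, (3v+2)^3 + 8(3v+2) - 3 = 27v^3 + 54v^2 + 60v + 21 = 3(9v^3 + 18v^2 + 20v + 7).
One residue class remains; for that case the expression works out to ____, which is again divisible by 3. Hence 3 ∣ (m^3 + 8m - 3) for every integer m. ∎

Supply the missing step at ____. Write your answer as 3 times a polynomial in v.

Only m ≡ 1 (mod 3) is unaccounted for. Put m = 3v+1:
(3v+1)^3 + 8(3v+1) - 3 expands to 27v^3 + 27v^2 + 33v + 6,
and factoring out 3 leaves 3(9v^3 + 9v^2 + 11v + 2).

3(9v^3 + 9v^2 + 11v + 2)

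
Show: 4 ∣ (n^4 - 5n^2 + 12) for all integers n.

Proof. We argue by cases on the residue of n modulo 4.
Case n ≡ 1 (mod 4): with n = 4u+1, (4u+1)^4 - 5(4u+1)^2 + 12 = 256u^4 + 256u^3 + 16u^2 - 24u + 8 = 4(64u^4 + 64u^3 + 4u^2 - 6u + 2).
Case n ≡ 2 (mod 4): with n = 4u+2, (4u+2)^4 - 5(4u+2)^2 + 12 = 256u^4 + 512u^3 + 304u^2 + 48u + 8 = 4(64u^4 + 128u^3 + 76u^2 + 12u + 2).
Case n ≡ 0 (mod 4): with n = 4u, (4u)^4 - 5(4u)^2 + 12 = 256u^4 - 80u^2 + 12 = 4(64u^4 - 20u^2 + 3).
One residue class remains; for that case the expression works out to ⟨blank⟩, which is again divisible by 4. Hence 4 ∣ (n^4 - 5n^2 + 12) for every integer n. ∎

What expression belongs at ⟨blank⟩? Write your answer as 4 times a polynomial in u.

4(64u^4 + 192u^3 + 196u^2 + 78u + 12)

The residues treated are {1, 2, 0}, so the missing case is n ≡ 3 (mod 4); write n = 4u+3.
Then (4u+3)^4 - 5(4u+3)^2 + 12 = 256u^4 + 768u^3 + 784u^2 + 312u + 48 = 4(64u^4 + 192u^3 + 196u^2 + 78u + 12).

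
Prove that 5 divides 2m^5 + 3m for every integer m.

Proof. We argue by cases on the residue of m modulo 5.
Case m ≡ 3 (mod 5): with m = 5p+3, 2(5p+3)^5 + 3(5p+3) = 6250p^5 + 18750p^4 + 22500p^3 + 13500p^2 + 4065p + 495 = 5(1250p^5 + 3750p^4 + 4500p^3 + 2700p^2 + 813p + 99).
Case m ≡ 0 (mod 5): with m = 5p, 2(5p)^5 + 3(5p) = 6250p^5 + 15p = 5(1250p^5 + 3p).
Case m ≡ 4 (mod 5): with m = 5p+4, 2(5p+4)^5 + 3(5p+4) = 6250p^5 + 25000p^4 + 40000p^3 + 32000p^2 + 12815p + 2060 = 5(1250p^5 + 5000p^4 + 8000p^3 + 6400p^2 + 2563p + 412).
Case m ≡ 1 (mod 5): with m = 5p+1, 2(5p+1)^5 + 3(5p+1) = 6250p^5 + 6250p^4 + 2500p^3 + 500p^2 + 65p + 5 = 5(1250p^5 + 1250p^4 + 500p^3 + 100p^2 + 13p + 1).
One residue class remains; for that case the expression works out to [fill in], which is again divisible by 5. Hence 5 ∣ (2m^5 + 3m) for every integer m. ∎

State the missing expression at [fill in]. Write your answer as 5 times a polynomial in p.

5(1250p^5 + 2500p^4 + 2000p^3 + 800p^2 + 163p + 14)

Only m ≡ 2 (mod 5) is unaccounted for. Put m = 5p+2:
2(5p+2)^5 + 3(5p+2) expands to 6250p^5 + 12500p^4 + 10000p^3 + 4000p^2 + 815p + 70,
and factoring out 5 leaves 5(1250p^5 + 2500p^4 + 2000p^3 + 800p^2 + 163p + 14).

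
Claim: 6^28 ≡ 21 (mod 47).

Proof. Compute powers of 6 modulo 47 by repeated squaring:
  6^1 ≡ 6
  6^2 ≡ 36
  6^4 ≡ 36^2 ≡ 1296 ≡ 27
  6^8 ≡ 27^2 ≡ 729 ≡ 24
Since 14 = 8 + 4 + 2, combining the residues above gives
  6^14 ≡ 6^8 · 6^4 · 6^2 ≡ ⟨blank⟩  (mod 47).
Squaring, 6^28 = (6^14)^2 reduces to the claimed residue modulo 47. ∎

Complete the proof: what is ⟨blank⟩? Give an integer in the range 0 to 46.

Multiply the listed residues: 24 · 27 · 36 = 648 → 23328.
Reducing modulo 47: 23328 = 496·47 + 16, so 6^14 ≡ 16.

16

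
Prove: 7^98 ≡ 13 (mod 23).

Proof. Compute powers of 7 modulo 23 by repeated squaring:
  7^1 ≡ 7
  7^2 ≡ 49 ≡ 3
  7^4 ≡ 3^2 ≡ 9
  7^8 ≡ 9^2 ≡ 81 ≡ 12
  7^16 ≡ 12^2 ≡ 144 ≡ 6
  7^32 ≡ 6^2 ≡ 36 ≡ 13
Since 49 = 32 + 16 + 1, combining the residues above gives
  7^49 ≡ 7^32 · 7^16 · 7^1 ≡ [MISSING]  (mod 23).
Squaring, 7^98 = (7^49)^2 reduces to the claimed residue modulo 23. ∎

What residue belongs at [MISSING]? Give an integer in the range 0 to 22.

17

Multiply the listed residues: 13 · 6 · 7 = 78 → 546.
Reducing modulo 23: 546 = 23·23 + 17, so 7^49 ≡ 17.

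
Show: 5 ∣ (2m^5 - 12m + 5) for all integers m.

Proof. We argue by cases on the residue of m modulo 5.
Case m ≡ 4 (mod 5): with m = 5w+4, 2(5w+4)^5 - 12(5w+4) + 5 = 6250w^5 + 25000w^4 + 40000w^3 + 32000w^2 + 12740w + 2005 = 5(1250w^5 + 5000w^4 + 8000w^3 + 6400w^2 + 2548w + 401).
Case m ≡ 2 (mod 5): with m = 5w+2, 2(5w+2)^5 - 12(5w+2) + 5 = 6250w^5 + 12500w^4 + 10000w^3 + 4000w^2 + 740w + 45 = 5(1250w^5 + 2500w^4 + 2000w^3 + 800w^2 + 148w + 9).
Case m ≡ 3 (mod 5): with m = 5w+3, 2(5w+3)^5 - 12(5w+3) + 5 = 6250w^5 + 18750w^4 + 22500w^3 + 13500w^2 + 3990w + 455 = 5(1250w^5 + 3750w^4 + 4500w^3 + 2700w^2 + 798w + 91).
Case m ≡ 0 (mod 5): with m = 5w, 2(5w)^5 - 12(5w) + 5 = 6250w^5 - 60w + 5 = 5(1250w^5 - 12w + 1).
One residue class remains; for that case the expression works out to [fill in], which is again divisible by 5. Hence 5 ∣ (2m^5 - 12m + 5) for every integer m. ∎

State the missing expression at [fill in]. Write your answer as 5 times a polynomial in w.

5(1250w^5 + 1250w^4 + 500w^3 + 100w^2 - 2w - 1)

Only m ≡ 1 (mod 5) is unaccounted for. Put m = 5w+1:
2(5w+1)^5 - 12(5w+1) + 5 expands to 6250w^5 + 6250w^4 + 2500w^3 + 500w^2 - 10w - 5,
and factoring out 5 leaves 5(1250w^5 + 1250w^4 + 500w^3 + 100w^2 - 2w - 1).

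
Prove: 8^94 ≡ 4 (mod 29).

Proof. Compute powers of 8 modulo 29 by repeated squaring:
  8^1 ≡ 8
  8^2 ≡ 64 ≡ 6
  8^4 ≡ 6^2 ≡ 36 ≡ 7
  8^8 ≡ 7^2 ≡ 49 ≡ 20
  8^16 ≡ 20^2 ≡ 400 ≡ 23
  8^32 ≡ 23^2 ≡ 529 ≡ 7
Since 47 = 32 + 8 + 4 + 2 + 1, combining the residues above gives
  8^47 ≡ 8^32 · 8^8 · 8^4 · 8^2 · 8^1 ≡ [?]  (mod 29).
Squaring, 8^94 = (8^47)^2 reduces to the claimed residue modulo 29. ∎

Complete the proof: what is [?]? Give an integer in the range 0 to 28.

Multiply the listed residues: 7 · 20 · 7 · 6 · 8 = 140 → 980 → 5880 → 47040.
Reducing modulo 29: 47040 = 1622·29 + 2, so 8^47 ≡ 2.

2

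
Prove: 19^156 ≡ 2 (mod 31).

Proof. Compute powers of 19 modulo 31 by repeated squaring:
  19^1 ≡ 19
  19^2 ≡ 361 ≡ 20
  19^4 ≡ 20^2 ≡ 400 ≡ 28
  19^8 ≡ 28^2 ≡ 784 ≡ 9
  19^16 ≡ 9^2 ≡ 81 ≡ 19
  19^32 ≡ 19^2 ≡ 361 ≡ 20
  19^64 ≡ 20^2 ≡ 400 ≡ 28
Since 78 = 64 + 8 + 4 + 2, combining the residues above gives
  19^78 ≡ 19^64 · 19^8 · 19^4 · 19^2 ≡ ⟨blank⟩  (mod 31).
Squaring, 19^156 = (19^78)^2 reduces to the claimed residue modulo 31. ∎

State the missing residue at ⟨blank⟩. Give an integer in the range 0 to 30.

19^64 · 19^8 · 19^4 · 19^2 ≡ 28 · 9 · 28 · 20 = 141120.
141120 mod 31 = 8, so 19^78 ≡ 8 (mod 31).

8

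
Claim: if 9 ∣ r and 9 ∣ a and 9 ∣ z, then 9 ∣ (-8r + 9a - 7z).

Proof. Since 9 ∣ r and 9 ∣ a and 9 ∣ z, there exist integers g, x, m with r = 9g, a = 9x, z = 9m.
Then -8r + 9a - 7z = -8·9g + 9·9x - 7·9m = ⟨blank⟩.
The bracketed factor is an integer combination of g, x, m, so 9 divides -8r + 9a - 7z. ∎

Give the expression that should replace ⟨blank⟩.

Each term has a factor of 9: -8·9g + 9·9x - 7·9m = 9·(-8g - 7m + 9x).
Since -8g - 7m + 9x is an integer, 9 ∣ (-8r + 9a - 7z).

9(-8g - 7m + 9x)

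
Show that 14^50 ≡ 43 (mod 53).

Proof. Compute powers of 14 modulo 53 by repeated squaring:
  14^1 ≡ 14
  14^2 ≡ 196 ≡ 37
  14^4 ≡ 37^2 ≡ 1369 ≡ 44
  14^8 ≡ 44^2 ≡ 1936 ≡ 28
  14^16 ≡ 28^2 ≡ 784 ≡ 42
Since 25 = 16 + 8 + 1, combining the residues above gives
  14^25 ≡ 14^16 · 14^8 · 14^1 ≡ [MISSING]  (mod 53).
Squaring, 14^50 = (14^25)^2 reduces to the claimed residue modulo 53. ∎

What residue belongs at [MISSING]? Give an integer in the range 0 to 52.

34

14^16 · 14^8 · 14^1 ≡ 42 · 28 · 14 = 16464.
16464 mod 53 = 34, so 14^25 ≡ 34 (mod 53).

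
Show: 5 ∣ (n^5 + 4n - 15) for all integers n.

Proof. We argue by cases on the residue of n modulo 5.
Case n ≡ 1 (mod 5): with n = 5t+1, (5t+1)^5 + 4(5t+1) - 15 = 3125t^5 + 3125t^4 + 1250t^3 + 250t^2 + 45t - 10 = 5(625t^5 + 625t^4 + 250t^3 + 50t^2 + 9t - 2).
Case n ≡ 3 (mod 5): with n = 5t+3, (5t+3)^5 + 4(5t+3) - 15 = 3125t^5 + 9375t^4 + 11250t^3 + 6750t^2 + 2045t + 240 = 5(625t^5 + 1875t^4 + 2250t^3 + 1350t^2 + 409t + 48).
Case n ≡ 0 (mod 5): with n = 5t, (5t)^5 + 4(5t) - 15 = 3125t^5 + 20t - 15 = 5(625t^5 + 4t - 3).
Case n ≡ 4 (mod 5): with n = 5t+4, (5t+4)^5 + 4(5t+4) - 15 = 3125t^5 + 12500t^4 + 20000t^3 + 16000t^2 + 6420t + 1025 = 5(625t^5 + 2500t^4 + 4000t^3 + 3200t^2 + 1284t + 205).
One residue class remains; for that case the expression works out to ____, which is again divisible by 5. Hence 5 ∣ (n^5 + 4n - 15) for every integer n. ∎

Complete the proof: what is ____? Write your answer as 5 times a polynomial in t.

5(625t^5 + 1250t^4 + 1000t^3 + 400t^2 + 84t + 5)

Only n ≡ 2 (mod 5) is unaccounted for. Put n = 5t+2:
(5t+2)^5 + 4(5t+2) - 15 expands to 3125t^5 + 6250t^4 + 5000t^3 + 2000t^2 + 420t + 25,
and factoring out 5 leaves 5(625t^5 + 1250t^4 + 1000t^3 + 400t^2 + 84t + 5).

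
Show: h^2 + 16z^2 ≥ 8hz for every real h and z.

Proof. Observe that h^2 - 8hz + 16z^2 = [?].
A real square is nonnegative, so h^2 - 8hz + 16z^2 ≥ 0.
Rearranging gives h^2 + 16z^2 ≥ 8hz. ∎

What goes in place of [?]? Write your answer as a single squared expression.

h^2 - 8hz + 16z^2 is a perfect-square trinomial: the outer terms are (h)^2 and (4z)^2, and the cross term is -2·h·4z.
So h^2 - 8hz + 16z^2 = (h - 4z)^2 ≥ 0.

(h - 4z)^2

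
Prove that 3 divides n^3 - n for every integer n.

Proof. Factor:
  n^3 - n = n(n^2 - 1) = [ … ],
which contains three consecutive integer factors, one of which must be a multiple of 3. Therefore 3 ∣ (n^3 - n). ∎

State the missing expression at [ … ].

n(n^2 - 1) = n(n - 1)(n + 1) = (n - 1)n(n + 1).
These three factors are consecutive integers, so their product is divisible by 3.

(n - 1)n(n + 1)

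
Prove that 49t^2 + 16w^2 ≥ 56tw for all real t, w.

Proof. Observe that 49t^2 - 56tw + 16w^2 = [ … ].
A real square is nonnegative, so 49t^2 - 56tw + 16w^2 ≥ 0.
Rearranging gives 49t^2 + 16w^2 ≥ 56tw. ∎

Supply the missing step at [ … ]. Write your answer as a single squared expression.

49t^2 - 56tw + 16w^2 is a perfect-square trinomial: the outer terms are (7t)^2 and (4w)^2, and the cross term is -2·7t·4w.
So 49t^2 - 56tw + 16w^2 = (7t - 4w)^2 ≥ 0.

(7t - 4w)^2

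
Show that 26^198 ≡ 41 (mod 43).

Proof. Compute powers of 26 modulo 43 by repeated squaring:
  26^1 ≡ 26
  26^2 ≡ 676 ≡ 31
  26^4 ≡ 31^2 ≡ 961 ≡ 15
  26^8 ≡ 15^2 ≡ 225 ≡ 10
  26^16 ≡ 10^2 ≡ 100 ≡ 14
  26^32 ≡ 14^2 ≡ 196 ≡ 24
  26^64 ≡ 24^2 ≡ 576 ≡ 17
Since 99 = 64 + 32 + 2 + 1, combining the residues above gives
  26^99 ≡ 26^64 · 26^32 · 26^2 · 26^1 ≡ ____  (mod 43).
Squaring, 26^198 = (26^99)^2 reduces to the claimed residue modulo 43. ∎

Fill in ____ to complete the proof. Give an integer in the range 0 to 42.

27

Multiply the listed residues: 17 · 24 · 31 · 26 = 408 → 12648 → 328848.
Reducing modulo 43: 328848 = 7647·43 + 27, so 26^99 ≡ 27.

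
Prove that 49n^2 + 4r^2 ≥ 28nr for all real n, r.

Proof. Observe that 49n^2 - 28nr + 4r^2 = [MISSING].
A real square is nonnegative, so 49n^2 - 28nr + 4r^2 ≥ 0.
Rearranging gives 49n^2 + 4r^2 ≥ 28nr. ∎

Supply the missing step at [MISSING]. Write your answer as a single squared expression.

(7n - 2r)^2

49n^2 - 28nr + 4r^2 is a perfect-square trinomial: the outer terms are (7n)^2 and (2r)^2, and the cross term is -2·7n·2r.
So 49n^2 - 28nr + 4r^2 = (7n - 2r)^2 ≥ 0.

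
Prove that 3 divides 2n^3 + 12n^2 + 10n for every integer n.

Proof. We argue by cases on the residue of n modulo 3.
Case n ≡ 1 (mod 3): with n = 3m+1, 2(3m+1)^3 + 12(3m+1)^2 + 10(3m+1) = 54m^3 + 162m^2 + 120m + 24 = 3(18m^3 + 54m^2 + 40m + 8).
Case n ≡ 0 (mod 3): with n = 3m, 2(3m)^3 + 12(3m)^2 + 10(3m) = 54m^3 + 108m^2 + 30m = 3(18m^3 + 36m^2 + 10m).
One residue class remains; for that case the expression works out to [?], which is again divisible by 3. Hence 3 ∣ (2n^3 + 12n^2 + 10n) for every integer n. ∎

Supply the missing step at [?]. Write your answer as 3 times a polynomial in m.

Only n ≡ 2 (mod 3) is unaccounted for. Put n = 3m+2:
2(3m+2)^3 + 12(3m+2)^2 + 10(3m+2) expands to 54m^3 + 216m^2 + 246m + 84,
and factoring out 3 leaves 3(18m^3 + 72m^2 + 82m + 28).

3(18m^3 + 72m^2 + 82m + 28)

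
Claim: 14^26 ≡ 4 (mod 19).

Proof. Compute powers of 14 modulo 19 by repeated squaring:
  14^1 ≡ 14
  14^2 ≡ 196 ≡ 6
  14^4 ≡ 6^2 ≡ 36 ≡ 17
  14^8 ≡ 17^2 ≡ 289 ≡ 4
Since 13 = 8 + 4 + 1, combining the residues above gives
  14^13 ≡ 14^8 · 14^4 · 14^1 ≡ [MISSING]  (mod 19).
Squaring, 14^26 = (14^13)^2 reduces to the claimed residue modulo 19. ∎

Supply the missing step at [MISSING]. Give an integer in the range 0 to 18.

2

Multiply the listed residues: 4 · 17 · 14 = 68 → 952.
Reducing modulo 19: 952 = 50·19 + 2, so 14^13 ≡ 2.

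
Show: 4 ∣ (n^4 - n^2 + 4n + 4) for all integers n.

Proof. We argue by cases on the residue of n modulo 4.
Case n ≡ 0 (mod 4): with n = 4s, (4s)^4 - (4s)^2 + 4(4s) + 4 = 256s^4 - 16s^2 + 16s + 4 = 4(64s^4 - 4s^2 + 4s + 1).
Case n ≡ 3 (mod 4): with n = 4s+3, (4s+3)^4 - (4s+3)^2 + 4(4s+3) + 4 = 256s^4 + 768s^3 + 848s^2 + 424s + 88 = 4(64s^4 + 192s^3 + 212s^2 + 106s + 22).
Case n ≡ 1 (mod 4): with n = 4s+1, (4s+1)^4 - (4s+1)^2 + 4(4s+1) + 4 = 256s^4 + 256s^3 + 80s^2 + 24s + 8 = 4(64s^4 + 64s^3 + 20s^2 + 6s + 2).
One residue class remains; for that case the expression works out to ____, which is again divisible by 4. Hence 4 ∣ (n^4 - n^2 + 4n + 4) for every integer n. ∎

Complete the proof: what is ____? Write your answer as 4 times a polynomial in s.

Only n ≡ 2 (mod 4) is unaccounted for. Put n = 4s+2:
(4s+2)^4 - (4s+2)^2 + 4(4s+2) + 4 expands to 256s^4 + 512s^3 + 368s^2 + 128s + 24,
and factoring out 4 leaves 4(64s^4 + 128s^3 + 92s^2 + 32s + 6).

4(64s^4 + 128s^3 + 92s^2 + 32s + 6)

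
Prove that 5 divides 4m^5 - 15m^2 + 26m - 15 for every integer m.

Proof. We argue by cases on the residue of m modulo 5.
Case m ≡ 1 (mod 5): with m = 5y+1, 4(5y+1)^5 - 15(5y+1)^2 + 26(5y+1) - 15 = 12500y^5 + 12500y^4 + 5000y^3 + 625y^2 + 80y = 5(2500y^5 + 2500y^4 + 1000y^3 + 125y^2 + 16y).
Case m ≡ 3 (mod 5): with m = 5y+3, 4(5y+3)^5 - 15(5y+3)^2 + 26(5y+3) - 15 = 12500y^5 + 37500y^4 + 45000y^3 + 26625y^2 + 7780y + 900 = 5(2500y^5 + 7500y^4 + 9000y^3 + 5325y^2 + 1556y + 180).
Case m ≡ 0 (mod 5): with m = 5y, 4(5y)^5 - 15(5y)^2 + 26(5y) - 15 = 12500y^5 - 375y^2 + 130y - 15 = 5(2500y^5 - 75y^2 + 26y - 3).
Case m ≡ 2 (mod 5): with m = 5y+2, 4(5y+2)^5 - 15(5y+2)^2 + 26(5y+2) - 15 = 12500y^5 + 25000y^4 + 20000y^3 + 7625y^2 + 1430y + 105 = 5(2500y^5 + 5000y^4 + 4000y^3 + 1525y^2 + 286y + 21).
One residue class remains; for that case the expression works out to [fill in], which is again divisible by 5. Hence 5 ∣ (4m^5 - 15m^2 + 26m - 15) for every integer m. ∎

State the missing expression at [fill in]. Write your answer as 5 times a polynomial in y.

The residues treated are {1, 3, 0, 2}, so the missing case is m ≡ 4 (mod 5); write m = 5y+4.
Then 4(5y+4)^5 - 15(5y+4)^2 + 26(5y+4) - 15 = 12500y^5 + 50000y^4 + 80000y^3 + 63625y^2 + 25130y + 3945 = 5(2500y^5 + 10000y^4 + 16000y^3 + 12725y^2 + 5026y + 789).

5(2500y^5 + 10000y^4 + 16000y^3 + 12725y^2 + 5026y + 789)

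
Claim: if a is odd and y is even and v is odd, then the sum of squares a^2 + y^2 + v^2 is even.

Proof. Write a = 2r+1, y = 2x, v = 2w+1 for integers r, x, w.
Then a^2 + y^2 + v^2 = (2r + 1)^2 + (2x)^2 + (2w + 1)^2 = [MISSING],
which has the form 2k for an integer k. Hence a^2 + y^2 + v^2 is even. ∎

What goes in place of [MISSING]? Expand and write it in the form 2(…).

(2r + 1)^2 + (2x)^2 + (2w + 1)^2 = 4r^2 + 4r + 4w^2 + 4w + 4x^2 + 2
= 2(2r^2 + 2r + 2w^2 + 2w + 2x^2 + 1).
Since 2r^2 + 2r + 2w^2 + 2w + 2x^2 + 1 is an integer, the sum of squares is of the form 2k for an integer k.

2(2r^2 + 2r + 2w^2 + 2w + 2x^2 + 1)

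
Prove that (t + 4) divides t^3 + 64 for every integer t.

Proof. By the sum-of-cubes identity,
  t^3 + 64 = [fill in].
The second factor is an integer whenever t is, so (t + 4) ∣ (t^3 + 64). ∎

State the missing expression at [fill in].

(t + 4)(t^2 - 4t + 16)

a^3 + b^3 = (a + b)(a^2 - ab + b^2). With a = t, b = 4:
t^3 + 64 = (t + 4)(t^2 - 4t + 16).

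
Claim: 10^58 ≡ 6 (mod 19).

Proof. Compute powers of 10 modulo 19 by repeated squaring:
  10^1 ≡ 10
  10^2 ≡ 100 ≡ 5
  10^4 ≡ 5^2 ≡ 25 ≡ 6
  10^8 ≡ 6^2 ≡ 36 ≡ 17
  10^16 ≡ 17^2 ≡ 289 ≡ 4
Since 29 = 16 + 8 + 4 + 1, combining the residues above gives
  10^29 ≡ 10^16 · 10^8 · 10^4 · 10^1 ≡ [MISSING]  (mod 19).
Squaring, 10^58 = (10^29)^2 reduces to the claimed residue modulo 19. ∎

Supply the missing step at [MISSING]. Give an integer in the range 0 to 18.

14

Multiply the listed residues: 4 · 17 · 6 · 10 = 68 → 408 → 4080.
Reducing modulo 19: 4080 = 214·19 + 14, so 10^29 ≡ 14.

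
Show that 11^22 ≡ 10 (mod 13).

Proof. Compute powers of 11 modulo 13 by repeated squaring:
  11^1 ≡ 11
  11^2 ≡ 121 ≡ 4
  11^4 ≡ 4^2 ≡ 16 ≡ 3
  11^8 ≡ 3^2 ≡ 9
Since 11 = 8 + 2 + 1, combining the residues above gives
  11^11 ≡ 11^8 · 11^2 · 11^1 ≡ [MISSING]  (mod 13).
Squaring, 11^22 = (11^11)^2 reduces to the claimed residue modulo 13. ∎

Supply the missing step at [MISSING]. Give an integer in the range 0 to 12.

6

11^8 · 11^2 · 11^1 ≡ 9 · 4 · 11 = 396.
396 mod 13 = 6, so 11^11 ≡ 6 (mod 13).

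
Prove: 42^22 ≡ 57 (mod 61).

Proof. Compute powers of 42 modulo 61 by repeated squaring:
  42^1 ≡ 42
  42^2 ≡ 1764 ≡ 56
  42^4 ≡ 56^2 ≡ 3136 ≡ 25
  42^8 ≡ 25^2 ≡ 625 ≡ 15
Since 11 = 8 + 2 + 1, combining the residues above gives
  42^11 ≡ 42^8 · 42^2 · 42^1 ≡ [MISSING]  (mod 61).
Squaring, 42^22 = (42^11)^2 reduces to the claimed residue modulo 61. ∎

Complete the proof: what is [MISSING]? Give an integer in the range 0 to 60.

22

42^8 · 42^2 · 42^1 ≡ 15 · 56 · 42 = 35280.
35280 mod 61 = 22, so 42^11 ≡ 22 (mod 61).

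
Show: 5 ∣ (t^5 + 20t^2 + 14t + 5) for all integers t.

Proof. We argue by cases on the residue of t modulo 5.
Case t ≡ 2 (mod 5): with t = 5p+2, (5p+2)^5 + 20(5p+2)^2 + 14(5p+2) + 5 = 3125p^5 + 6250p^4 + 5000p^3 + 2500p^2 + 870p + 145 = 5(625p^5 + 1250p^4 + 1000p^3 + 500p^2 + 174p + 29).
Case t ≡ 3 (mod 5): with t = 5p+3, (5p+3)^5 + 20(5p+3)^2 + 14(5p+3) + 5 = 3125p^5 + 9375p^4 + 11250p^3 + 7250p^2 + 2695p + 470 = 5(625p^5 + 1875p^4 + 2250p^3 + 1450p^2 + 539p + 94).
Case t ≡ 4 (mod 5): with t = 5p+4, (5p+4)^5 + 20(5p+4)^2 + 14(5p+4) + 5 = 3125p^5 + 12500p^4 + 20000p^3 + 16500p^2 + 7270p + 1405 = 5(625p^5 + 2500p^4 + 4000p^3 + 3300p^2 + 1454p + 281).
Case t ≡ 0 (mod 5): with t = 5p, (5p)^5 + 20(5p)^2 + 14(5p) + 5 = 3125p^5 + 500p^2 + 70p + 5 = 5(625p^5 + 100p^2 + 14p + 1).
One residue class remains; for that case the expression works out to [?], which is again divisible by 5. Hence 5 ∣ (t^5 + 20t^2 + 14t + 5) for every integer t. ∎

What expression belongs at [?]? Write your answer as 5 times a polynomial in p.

5(625p^5 + 625p^4 + 250p^3 + 150p^2 + 59p + 8)

The residues treated are {2, 3, 4, 0}, so the missing case is t ≡ 1 (mod 5); write t = 5p+1.
Then (5p+1)^5 + 20(5p+1)^2 + 14(5p+1) + 5 = 3125p^5 + 3125p^4 + 1250p^3 + 750p^2 + 295p + 40 = 5(625p^5 + 625p^4 + 250p^3 + 150p^2 + 59p + 8).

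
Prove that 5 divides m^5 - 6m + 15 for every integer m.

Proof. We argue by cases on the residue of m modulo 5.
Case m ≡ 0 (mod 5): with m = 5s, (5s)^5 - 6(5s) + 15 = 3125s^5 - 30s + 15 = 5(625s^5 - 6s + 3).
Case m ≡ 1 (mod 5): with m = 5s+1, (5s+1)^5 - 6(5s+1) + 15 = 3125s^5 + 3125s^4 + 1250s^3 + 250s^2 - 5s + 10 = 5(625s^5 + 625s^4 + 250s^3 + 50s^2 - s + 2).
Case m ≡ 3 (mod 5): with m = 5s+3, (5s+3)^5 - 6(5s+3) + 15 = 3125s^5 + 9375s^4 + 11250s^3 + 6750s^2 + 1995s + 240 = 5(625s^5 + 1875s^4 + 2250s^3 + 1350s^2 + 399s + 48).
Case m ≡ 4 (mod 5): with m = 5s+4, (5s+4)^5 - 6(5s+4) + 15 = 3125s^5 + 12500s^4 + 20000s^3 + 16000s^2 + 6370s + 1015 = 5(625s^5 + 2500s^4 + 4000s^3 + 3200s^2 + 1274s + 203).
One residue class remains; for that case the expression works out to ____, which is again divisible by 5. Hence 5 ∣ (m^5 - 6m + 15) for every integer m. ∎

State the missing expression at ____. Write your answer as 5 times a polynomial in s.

5(625s^5 + 1250s^4 + 1000s^3 + 400s^2 + 74s + 7)

The residues treated are {0, 1, 3, 4}, so the missing case is m ≡ 2 (mod 5); write m = 5s+2.
Then (5s+2)^5 - 6(5s+2) + 15 = 3125s^5 + 6250s^4 + 5000s^3 + 2000s^2 + 370s + 35 = 5(625s^5 + 1250s^4 + 1000s^3 + 400s^2 + 74s + 7).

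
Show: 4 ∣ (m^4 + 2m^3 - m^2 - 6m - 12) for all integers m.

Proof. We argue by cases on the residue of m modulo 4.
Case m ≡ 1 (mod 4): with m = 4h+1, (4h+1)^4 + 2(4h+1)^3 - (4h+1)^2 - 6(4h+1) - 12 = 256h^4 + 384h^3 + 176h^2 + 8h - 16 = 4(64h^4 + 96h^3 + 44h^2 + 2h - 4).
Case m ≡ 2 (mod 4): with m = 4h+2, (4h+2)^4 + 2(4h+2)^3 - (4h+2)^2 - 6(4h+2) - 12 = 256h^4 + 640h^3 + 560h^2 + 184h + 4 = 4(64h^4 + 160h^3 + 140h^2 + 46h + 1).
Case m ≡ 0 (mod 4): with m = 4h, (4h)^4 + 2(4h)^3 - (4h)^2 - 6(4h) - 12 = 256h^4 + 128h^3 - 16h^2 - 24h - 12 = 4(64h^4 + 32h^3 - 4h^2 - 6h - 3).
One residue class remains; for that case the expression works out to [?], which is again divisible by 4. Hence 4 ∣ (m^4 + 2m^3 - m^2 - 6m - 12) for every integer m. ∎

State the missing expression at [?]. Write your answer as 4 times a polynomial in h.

4(64h^4 + 224h^3 + 284h^2 + 150h + 24)

The residues treated are {1, 2, 0}, so the missing case is m ≡ 3 (mod 4); write m = 4h+3.
Then (4h+3)^4 + 2(4h+3)^3 - (4h+3)^2 - 6(4h+3) - 12 = 256h^4 + 896h^3 + 1136h^2 + 600h + 96 = 4(64h^4 + 224h^3 + 284h^2 + 150h + 24).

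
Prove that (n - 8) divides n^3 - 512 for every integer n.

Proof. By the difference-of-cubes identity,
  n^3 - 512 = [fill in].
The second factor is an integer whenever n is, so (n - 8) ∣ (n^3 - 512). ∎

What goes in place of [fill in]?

Polynomial division of n^3 - 512 by n - 8 leaves remainder 0 and quotient n^2 + 8n + 64.
Hence n^3 - 512 = (n - 8)(n^2 + 8n + 64).

(n - 8)(n^2 + 8n + 64)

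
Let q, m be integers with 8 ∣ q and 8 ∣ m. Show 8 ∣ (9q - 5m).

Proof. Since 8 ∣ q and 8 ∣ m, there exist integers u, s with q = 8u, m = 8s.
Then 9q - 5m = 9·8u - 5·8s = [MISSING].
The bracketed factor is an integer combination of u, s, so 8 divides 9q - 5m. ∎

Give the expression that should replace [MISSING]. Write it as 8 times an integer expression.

Pull the common 8 out of every term: 9·8u - 5·8s = 8(-5s + 9u).
-5s + 9u is an integer, which exhibits the divisibility.

8(-5s + 9u)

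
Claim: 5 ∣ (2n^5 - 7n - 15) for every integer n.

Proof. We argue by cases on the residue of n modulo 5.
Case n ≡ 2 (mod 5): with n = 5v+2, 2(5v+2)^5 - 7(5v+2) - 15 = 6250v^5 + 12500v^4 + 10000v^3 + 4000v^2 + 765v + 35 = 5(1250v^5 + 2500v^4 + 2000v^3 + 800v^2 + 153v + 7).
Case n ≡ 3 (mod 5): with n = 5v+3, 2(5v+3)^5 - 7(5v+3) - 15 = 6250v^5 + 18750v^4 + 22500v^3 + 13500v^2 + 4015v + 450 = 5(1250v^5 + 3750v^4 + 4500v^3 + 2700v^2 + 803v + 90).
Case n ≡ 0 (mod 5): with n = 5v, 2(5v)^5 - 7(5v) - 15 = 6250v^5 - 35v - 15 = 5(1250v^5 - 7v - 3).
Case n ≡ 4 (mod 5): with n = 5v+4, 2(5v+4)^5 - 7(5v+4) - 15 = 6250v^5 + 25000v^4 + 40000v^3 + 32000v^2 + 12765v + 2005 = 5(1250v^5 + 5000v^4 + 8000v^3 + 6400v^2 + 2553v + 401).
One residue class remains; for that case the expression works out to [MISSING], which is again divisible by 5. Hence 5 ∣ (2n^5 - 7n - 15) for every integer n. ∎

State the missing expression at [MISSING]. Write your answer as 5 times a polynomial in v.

5(1250v^5 + 1250v^4 + 500v^3 + 100v^2 + 3v - 4)

The residues treated are {2, 3, 0, 4}, so the missing case is n ≡ 1 (mod 5); write n = 5v+1.
Then 2(5v+1)^5 - 7(5v+1) - 15 = 6250v^5 + 6250v^4 + 2500v^3 + 500v^2 + 15v - 20 = 5(1250v^5 + 1250v^4 + 500v^3 + 100v^2 + 3v - 4).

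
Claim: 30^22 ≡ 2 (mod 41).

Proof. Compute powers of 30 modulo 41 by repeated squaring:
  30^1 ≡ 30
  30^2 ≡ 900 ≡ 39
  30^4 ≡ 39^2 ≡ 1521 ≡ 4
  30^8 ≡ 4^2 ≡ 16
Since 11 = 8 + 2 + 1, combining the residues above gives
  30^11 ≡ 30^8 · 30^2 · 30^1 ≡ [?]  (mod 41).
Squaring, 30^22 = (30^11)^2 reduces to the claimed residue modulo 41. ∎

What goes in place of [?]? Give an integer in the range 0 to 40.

24

30^8 · 30^2 · 30^1 ≡ 16 · 39 · 30 = 18720.
18720 mod 41 = 24, so 30^11 ≡ 24 (mod 41).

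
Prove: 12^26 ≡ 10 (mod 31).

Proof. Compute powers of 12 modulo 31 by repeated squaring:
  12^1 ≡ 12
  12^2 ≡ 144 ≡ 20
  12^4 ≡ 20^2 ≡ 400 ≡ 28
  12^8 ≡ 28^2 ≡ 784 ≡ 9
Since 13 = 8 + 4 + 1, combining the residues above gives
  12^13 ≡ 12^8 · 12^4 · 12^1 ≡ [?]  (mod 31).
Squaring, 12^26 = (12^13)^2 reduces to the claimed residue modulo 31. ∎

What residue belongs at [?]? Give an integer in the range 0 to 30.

Multiply the listed residues: 9 · 28 · 12 = 252 → 3024.
Reducing modulo 31: 3024 = 97·31 + 17, so 12^13 ≡ 17.

17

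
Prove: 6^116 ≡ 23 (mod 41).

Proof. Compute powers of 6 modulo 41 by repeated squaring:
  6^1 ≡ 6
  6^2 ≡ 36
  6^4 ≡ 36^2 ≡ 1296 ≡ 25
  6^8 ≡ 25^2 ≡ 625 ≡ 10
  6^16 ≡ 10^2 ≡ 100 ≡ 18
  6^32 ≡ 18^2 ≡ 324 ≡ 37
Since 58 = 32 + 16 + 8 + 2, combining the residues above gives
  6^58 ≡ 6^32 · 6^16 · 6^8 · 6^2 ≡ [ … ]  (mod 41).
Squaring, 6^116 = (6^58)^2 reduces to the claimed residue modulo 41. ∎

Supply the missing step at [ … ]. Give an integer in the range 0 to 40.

Multiply the listed residues: 37 · 18 · 10 · 36 = 666 → 6660 → 239760.
Reducing modulo 41: 239760 = 5847·41 + 33, so 6^58 ≡ 33.

33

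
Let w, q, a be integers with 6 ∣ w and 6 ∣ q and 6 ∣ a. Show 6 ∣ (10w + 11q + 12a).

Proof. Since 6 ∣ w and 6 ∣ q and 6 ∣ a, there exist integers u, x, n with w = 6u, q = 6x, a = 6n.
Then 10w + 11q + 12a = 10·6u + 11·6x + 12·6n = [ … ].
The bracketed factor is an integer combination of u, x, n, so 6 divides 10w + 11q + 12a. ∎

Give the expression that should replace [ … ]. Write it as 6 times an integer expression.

Each term has a factor of 6: 10·6u + 11·6x + 12·6n = 6·(12n + 10u + 11x).
Since 12n + 10u + 11x is an integer, 6 ∣ (10w + 11q + 12a).

6(12n + 10u + 11x)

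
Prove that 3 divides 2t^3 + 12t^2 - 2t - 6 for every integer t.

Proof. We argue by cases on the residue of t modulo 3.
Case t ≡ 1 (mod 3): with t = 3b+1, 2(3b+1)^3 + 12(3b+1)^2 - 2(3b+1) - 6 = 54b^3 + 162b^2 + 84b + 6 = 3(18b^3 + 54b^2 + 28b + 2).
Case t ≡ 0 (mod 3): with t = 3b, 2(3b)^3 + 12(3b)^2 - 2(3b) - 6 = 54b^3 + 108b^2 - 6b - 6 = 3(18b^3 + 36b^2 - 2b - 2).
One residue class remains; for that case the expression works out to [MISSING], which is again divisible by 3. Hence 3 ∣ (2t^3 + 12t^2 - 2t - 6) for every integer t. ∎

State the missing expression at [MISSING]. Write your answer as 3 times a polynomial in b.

The residues treated are {1, 0}, so the missing case is t ≡ 2 (mod 3); write t = 3b+2.
Then 2(3b+2)^3 + 12(3b+2)^2 - 2(3b+2) - 6 = 54b^3 + 216b^2 + 210b + 54 = 3(18b^3 + 72b^2 + 70b + 18).

3(18b^3 + 72b^2 + 70b + 18)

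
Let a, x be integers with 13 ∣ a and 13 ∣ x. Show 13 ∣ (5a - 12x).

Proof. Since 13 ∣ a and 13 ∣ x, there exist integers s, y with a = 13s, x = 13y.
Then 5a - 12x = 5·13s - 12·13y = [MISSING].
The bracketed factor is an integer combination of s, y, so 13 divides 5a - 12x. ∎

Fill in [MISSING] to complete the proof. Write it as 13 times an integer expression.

13(5s - 12y)

Pull the common 13 out of every term: 5·13s - 12·13y = 13(5s - 12y).
5s - 12y is an integer, which exhibits the divisibility.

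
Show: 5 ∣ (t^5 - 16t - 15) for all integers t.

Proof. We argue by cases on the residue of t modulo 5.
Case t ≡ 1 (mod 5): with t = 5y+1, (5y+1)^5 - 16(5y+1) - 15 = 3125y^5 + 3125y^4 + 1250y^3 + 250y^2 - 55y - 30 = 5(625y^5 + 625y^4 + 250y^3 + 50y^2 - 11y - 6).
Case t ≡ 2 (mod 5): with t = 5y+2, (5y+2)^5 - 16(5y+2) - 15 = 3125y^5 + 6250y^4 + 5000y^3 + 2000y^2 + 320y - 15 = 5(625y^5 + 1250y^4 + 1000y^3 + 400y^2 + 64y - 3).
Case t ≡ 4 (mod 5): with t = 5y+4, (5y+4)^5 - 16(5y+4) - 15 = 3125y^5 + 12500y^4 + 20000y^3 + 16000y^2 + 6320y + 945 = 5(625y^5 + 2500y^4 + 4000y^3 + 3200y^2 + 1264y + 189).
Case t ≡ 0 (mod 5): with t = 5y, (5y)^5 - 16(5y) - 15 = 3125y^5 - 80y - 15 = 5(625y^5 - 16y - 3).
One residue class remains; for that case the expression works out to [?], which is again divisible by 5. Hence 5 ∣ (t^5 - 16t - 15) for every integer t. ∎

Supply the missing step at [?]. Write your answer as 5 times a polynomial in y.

5(625y^5 + 1875y^4 + 2250y^3 + 1350y^2 + 389y + 36)

The residues treated are {1, 2, 4, 0}, so the missing case is t ≡ 3 (mod 5); write t = 5y+3.
Then (5y+3)^5 - 16(5y+3) - 15 = 3125y^5 + 9375y^4 + 11250y^3 + 6750y^2 + 1945y + 180 = 5(625y^5 + 1875y^4 + 2250y^3 + 1350y^2 + 389y + 36).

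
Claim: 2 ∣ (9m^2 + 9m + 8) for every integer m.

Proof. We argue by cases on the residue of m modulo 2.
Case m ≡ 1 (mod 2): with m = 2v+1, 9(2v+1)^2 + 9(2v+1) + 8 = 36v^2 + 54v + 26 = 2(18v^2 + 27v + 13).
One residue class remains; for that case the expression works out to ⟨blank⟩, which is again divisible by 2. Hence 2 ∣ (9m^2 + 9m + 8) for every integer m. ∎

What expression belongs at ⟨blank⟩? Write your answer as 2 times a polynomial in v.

The residues treated are {1}, so the missing case is m ≡ 0 (mod 2); write m = 2v.
Then 9(2v)^2 + 9(2v) + 8 = 36v^2 + 18v + 8 = 2(18v^2 + 9v + 4).

2(18v^2 + 9v + 4)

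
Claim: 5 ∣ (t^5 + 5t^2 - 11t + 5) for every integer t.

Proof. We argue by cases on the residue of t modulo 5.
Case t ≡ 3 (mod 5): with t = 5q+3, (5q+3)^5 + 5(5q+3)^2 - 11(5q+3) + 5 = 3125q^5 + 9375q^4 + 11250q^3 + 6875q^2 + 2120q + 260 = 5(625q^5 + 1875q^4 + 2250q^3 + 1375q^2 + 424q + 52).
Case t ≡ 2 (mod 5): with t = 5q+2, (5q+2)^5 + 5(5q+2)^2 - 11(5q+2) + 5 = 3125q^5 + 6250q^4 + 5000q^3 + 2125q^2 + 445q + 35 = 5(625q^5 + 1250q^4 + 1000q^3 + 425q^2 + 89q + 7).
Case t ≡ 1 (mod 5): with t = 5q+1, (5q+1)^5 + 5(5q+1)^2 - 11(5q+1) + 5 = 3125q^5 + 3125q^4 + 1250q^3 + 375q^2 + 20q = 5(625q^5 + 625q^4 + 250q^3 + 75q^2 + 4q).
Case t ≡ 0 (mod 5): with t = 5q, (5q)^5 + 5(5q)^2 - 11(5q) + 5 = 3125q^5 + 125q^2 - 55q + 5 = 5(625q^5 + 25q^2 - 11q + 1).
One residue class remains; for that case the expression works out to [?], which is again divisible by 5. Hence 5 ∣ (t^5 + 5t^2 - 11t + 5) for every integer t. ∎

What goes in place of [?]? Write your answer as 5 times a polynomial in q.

5(625q^5 + 2500q^4 + 4000q^3 + 3225q^2 + 1309q + 213)

The residues treated are {3, 2, 1, 0}, so the missing case is t ≡ 4 (mod 5); write t = 5q+4.
Then (5q+4)^5 + 5(5q+4)^2 - 11(5q+4) + 5 = 3125q^5 + 12500q^4 + 20000q^3 + 16125q^2 + 6545q + 1065 = 5(625q^5 + 2500q^4 + 4000q^3 + 3225q^2 + 1309q + 213).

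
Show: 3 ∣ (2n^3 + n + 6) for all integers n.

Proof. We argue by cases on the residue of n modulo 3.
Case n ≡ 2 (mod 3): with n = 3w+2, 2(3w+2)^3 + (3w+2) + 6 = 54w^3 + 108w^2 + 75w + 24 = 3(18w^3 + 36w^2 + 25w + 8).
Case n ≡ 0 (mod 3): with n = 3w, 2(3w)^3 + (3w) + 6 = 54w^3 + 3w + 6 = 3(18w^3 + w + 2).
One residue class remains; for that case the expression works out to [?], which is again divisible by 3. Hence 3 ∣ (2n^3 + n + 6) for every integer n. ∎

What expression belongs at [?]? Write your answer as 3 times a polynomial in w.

The residues treated are {2, 0}, so the missing case is n ≡ 1 (mod 3); write n = 3w+1.
Then 2(3w+1)^3 + (3w+1) + 6 = 54w^3 + 54w^2 + 21w + 9 = 3(18w^3 + 18w^2 + 7w + 3).

3(18w^3 + 18w^2 + 7w + 3)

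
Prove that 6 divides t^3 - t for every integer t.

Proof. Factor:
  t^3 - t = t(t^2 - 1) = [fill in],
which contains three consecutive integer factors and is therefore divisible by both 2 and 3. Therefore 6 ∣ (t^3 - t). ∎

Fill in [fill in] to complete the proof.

(t - 1)t(t + 1)

t(t^2 - 1) = t(t - 1)(t + 1) = (t - 1)t(t + 1).
These three factors are consecutive integers, so their product is divisible by 6.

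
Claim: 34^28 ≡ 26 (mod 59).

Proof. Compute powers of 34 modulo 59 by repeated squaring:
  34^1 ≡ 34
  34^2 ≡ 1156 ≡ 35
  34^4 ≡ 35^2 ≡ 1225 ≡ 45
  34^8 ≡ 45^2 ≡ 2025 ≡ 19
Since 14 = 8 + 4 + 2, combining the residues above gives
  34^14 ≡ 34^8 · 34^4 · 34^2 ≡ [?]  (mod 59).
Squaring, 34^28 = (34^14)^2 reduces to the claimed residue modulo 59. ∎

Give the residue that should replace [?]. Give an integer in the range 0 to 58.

Multiply the listed residues: 19 · 45 · 35 = 855 → 29925.
Reducing modulo 59: 29925 = 507·59 + 12, so 34^14 ≡ 12.

12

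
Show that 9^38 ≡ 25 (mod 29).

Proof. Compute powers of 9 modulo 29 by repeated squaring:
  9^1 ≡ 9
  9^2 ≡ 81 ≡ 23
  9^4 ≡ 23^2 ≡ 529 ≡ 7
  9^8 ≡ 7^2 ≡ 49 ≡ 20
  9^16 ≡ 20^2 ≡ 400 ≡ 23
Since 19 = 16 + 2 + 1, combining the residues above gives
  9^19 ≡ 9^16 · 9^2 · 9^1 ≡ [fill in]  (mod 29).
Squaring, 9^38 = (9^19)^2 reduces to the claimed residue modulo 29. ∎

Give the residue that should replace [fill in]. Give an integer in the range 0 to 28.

9^16 · 9^2 · 9^1 ≡ 23 · 23 · 9 = 4761.
4761 mod 29 = 5, so 9^19 ≡ 5 (mod 29).

5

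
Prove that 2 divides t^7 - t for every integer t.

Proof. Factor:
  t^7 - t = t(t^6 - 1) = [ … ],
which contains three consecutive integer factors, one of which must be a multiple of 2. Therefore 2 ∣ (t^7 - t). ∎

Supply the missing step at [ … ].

(t - 1)t(t + 1)(t^4 + t^2 + 1)

t^6 - 1 = (t^2 - 1)(t^4 + t^2 + 1), and t^2 - 1 = (t-1)(t+1).
So t(t^6 - 1) = (t - 1)t(t + 1)(t^4 + t^2 + 1).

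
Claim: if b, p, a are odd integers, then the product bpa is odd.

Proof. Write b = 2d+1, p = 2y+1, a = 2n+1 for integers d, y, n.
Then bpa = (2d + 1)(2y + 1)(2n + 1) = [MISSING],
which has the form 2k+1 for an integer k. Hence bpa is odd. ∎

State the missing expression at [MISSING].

2(4dny + 2dn + 2dy + d + 2ny + n + y) + 1

Expanding: (2d + 1)(2y + 1)(2n + 1) = 8dny + 4dn + 4dy + 2d + 4ny + 2n + 2y + 1.
Every term except the constant is even, so this is 2(4dny + 2dn + 2dy + d + 2ny + n + y) + 1,
and 4dny + 2dn + 2dy + d + 2ny + n + y ∈ ℤ gives the required form.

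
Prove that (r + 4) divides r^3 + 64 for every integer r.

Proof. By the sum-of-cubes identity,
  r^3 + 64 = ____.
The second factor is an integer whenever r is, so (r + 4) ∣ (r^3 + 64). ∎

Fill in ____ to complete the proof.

a^3 + b^3 = (a + b)(a^2 - ab + b^2). With a = r, b = 4:
r^3 + 64 = (r + 4)(r^2 - 4r + 16).

(r + 4)(r^2 - 4r + 16)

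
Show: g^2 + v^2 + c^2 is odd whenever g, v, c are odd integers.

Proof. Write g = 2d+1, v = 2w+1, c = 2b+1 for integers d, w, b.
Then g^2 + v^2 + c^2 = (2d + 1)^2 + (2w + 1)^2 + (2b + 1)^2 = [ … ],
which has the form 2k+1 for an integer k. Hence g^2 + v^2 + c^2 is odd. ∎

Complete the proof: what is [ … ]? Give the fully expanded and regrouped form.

2(2b^2 + 2b + 2d^2 + 2d + 2w^2 + 2w + 1) + 1

(2d + 1)^2 + (2w + 1)^2 + (2b + 1)^2 = 4b^2 + 4b + 4d^2 + 4d + 4w^2 + 4w + 3
= 2(2b^2 + 2b + 2d^2 + 2d + 2w^2 + 2w + 1) + 1.
Since 2b^2 + 2b + 2d^2 + 2d + 2w^2 + 2w + 1 is an integer, the sum of squares is of the form 2k+1 for an integer k.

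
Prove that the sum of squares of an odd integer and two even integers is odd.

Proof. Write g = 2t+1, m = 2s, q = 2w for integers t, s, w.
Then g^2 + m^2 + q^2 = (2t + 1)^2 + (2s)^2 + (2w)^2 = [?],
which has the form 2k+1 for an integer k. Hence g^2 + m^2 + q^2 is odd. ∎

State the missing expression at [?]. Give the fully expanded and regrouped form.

2(2s^2 + 2t^2 + 2t + 2w^2) + 1

Expanding: (2t + 1)^2 + (2s)^2 + (2w)^2 = 4s^2 + 4t^2 + 4t + 4w^2 + 1.
Every term except the constant is even, so this is 2(2s^2 + 2t^2 + 2t + 2w^2) + 1,
and 2s^2 + 2t^2 + 2t + 2w^2 ∈ ℤ gives the required form.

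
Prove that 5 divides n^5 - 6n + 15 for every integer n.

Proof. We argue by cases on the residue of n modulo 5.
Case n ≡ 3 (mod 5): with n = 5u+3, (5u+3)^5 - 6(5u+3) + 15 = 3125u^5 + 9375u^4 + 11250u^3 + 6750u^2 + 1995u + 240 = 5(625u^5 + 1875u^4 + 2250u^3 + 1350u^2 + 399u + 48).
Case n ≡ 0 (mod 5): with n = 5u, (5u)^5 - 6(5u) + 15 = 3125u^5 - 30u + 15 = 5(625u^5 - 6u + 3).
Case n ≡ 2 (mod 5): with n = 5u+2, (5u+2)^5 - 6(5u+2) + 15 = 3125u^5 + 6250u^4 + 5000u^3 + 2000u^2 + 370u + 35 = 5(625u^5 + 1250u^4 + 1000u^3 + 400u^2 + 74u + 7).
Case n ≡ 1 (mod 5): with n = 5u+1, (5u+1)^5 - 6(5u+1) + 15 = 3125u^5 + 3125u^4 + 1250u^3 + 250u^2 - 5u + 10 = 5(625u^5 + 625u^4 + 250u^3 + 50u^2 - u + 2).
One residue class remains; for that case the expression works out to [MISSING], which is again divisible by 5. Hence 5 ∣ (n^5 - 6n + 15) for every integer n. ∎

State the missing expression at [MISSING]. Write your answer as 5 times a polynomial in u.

Only n ≡ 4 (mod 5) is unaccounted for. Put n = 5u+4:
(5u+4)^5 - 6(5u+4) + 15 expands to 3125u^5 + 12500u^4 + 20000u^3 + 16000u^2 + 6370u + 1015,
and factoring out 5 leaves 5(625u^5 + 2500u^4 + 4000u^3 + 3200u^2 + 1274u + 203).

5(625u^5 + 2500u^4 + 4000u^3 + 3200u^2 + 1274u + 203)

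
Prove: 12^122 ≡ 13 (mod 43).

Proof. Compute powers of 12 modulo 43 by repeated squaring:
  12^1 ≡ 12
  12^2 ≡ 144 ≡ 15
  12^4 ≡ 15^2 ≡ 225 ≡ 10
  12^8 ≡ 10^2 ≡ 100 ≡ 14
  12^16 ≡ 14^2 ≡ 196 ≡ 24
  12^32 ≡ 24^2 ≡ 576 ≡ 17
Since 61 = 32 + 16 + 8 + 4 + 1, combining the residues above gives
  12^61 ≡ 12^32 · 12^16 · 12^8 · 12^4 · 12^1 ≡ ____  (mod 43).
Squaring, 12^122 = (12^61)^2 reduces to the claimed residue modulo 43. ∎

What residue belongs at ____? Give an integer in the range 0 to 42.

20

Multiply the listed residues: 17 · 24 · 14 · 10 · 12 = 408 → 5712 → 57120 → 685440.
Reducing modulo 43: 685440 = 15940·43 + 20, so 12^61 ≡ 20.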